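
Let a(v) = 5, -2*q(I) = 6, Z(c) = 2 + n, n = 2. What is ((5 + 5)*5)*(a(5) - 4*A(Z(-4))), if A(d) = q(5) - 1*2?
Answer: 1250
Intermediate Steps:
Z(c) = 4 (Z(c) = 2 + 2 = 4)
q(I) = -3 (q(I) = -1/2*6 = -3)
A(d) = -5 (A(d) = -3 - 1*2 = -3 - 2 = -5)
((5 + 5)*5)*(a(5) - 4*A(Z(-4))) = ((5 + 5)*5)*(5 - 4*(-5)) = (10*5)*(5 + 20) = 50*25 = 1250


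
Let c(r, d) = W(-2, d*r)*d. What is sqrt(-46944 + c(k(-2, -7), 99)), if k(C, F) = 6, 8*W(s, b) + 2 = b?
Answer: 3*I*sqrt(4402) ≈ 199.04*I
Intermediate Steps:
W(s, b) = -1/4 + b/8
c(r, d) = d*(-1/4 + d*r/8) (c(r, d) = (-1/4 + (d*r)/8)*d = (-1/4 + d*r/8)*d = d*(-1/4 + d*r/8))
sqrt(-46944 + c(k(-2, -7), 99)) = sqrt(-46944 + (1/8)*99*(-2 + 99*6)) = sqrt(-46944 + (1/8)*99*(-2 + 594)) = sqrt(-46944 + (1/8)*99*592) = sqrt(-46944 + 7326) = sqrt(-39618) = 3*I*sqrt(4402)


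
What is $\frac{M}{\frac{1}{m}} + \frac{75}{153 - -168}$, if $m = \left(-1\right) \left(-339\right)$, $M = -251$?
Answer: $- \frac{9104498}{107} \approx -85089.0$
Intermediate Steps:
$m = 339$
$\frac{M}{\frac{1}{m}} + \frac{75}{153 - -168} = - \frac{251}{\frac{1}{339}} + \frac{75}{153 - -168} = - 251 \frac{1}{\frac{1}{339}} + \frac{75}{153 + 168} = \left(-251\right) 339 + \frac{75}{321} = -85089 + 75 \cdot \frac{1}{321} = -85089 + \frac{25}{107} = - \frac{9104498}{107}$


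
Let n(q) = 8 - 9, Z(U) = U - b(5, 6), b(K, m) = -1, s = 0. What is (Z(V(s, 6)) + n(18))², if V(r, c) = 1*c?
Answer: 36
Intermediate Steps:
V(r, c) = c
Z(U) = 1 + U (Z(U) = U - 1*(-1) = U + 1 = 1 + U)
n(q) = -1
(Z(V(s, 6)) + n(18))² = ((1 + 6) - 1)² = (7 - 1)² = 6² = 36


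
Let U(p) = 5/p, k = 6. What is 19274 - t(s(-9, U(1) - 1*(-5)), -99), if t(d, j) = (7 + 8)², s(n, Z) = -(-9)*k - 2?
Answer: 19049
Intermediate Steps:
s(n, Z) = 52 (s(n, Z) = -(-9)*6 - 2 = -3*(-18) - 2 = 54 - 2 = 52)
t(d, j) = 225 (t(d, j) = 15² = 225)
19274 - t(s(-9, U(1) - 1*(-5)), -99) = 19274 - 1*225 = 19274 - 225 = 19049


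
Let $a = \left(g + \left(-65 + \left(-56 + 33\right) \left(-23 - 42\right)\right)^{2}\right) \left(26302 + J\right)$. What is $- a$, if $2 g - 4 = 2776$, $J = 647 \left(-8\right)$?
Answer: $-43229922540$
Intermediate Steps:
$J = -5176$
$g = 1390$ ($g = 2 + \frac{1}{2} \cdot 2776 = 2 + 1388 = 1390$)
$a = 43229922540$ ($a = \left(1390 + \left(-65 + \left(-56 + 33\right) \left(-23 - 42\right)\right)^{2}\right) \left(26302 - 5176\right) = \left(1390 + \left(-65 - -1495\right)^{2}\right) 21126 = \left(1390 + \left(-65 + 1495\right)^{2}\right) 21126 = \left(1390 + 1430^{2}\right) 21126 = \left(1390 + 2044900\right) 21126 = 2046290 \cdot 21126 = 43229922540$)
$- a = \left(-1\right) 43229922540 = -43229922540$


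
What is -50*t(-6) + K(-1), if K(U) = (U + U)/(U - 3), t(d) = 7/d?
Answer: 353/6 ≈ 58.833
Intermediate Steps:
K(U) = 2*U/(-3 + U) (K(U) = (2*U)/(-3 + U) = 2*U/(-3 + U))
-50*t(-6) + K(-1) = -350/(-6) + 2*(-1)/(-3 - 1) = -350*(-1)/6 + 2*(-1)/(-4) = -50*(-7/6) + 2*(-1)*(-1/4) = 175/3 + 1/2 = 353/6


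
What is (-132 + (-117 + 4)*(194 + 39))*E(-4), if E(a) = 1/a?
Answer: 26461/4 ≈ 6615.3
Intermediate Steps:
(-132 + (-117 + 4)*(194 + 39))*E(-4) = (-132 + (-117 + 4)*(194 + 39))/(-4) = (-132 - 113*233)*(-¼) = (-132 - 26329)*(-¼) = -26461*(-¼) = 26461/4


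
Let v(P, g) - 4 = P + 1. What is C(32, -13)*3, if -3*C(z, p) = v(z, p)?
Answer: -37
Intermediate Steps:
v(P, g) = 5 + P (v(P, g) = 4 + (P + 1) = 4 + (1 + P) = 5 + P)
C(z, p) = -5/3 - z/3 (C(z, p) = -(5 + z)/3 = -5/3 - z/3)
C(32, -13)*3 = (-5/3 - ⅓*32)*3 = (-5/3 - 32/3)*3 = -37/3*3 = -37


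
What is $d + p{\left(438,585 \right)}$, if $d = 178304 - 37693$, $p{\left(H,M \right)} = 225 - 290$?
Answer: $140546$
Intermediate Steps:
$p{\left(H,M \right)} = -65$
$d = 140611$ ($d = 178304 - 37693 = 140611$)
$d + p{\left(438,585 \right)} = 140611 - 65 = 140546$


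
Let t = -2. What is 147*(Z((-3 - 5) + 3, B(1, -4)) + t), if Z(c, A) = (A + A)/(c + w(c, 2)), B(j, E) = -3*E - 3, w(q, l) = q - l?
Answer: -1029/2 ≈ -514.50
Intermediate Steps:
B(j, E) = -3 - 3*E
Z(c, A) = 2*A/(-2 + 2*c) (Z(c, A) = (A + A)/(c + (c - 1*2)) = (2*A)/(c + (c - 2)) = (2*A)/(c + (-2 + c)) = (2*A)/(-2 + 2*c) = 2*A/(-2 + 2*c))
147*(Z((-3 - 5) + 3, B(1, -4)) + t) = 147*((-3 - 3*(-4))/(-1 + ((-3 - 5) + 3)) - 2) = 147*((-3 + 12)/(-1 + (-8 + 3)) - 2) = 147*(9/(-1 - 5) - 2) = 147*(9/(-6) - 2) = 147*(9*(-1/6) - 2) = 147*(-3/2 - 2) = 147*(-7/2) = -1029/2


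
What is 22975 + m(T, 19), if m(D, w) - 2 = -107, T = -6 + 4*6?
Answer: 22870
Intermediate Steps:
T = 18 (T = -6 + 24 = 18)
m(D, w) = -105 (m(D, w) = 2 - 107 = -105)
22975 + m(T, 19) = 22975 - 105 = 22870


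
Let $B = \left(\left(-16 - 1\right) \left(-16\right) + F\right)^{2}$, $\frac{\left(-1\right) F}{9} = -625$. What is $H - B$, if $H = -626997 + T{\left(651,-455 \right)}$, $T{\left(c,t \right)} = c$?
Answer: $-35400955$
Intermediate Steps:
$F = 5625$ ($F = \left(-9\right) \left(-625\right) = 5625$)
$H = -626346$ ($H = -626997 + 651 = -626346$)
$B = 34774609$ ($B = \left(\left(-16 - 1\right) \left(-16\right) + 5625\right)^{2} = \left(\left(-17\right) \left(-16\right) + 5625\right)^{2} = \left(272 + 5625\right)^{2} = 5897^{2} = 34774609$)
$H - B = -626346 - 34774609 = -35400955$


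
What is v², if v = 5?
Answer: 25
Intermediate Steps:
v² = 5² = 25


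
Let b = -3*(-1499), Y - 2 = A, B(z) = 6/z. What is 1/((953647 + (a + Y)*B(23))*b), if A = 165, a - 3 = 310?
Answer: 23/98649614217 ≈ 2.3315e-10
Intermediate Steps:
a = 313 (a = 3 + 310 = 313)
Y = 167 (Y = 2 + 165 = 167)
b = 4497
1/((953647 + (a + Y)*B(23))*b) = 1/((953647 + (313 + 167)*(6/23))*4497) = (1/4497)/(953647 + 480*(6*(1/23))) = (1/4497)/(953647 + 480*(6/23)) = (1/4497)/(953647 + 2880/23) = (1/4497)/(21936761/23) = (23/21936761)*(1/4497) = 23/98649614217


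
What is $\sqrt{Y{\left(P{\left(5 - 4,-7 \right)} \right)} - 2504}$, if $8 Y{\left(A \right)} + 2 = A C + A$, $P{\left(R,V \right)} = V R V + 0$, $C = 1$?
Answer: $2 i \sqrt{623} \approx 49.92 i$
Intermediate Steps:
$P{\left(R,V \right)} = R V^{2}$ ($P{\left(R,V \right)} = R V V + 0 = R V^{2} + 0 = R V^{2}$)
$Y{\left(A \right)} = - \frac{1}{4} + \frac{A}{4}$ ($Y{\left(A \right)} = - \frac{1}{4} + \frac{A 1 + A}{8} = - \frac{1}{4} + \frac{A + A}{8} = - \frac{1}{4} + \frac{2 A}{8} = - \frac{1}{4} + \frac{A}{4}$)
$\sqrt{Y{\left(P{\left(5 - 4,-7 \right)} \right)} - 2504} = \sqrt{\left(- \frac{1}{4} + \frac{\left(5 - 4\right) \left(-7\right)^{2}}{4}\right) - 2504} = \sqrt{\left(- \frac{1}{4} + \frac{1 \cdot 49}{4}\right) - 2504} = \sqrt{\left(- \frac{1}{4} + \frac{1}{4} \cdot 49\right) - 2504} = \sqrt{\left(- \frac{1}{4} + \frac{49}{4}\right) - 2504} = \sqrt{12 - 2504} = \sqrt{-2492} = 2 i \sqrt{623}$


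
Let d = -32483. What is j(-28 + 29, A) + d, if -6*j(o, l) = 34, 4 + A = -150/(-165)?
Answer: -97466/3 ≈ -32489.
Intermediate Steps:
A = -34/11 (A = -4 - 150/(-165) = -4 - 150*(-1/165) = -4 + 10/11 = -34/11 ≈ -3.0909)
j(o, l) = -17/3 (j(o, l) = -1/6*34 = -17/3)
j(-28 + 29, A) + d = -17/3 - 32483 = -97466/3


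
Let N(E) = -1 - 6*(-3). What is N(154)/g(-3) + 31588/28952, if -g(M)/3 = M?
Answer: 194119/65142 ≈ 2.9799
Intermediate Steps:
g(M) = -3*M
N(E) = 17 (N(E) = -1 + 18 = 17)
N(154)/g(-3) + 31588/28952 = 17/((-3*(-3))) + 31588/28952 = 17/9 + 31588*(1/28952) = 17*(1/9) + 7897/7238 = 17/9 + 7897/7238 = 194119/65142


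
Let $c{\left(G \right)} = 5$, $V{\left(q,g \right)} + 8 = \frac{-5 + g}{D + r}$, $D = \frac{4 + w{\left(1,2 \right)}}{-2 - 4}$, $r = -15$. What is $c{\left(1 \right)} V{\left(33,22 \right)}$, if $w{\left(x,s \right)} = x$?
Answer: $- \frac{862}{19} \approx -45.368$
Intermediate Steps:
$D = - \frac{5}{6}$ ($D = \frac{4 + 1}{-2 - 4} = \frac{5}{-6} = 5 \left(- \frac{1}{6}\right) = - \frac{5}{6} \approx -0.83333$)
$V{\left(q,g \right)} = - \frac{146}{19} - \frac{6 g}{95}$ ($V{\left(q,g \right)} = -8 + \frac{-5 + g}{- \frac{5}{6} - 15} = -8 + \frac{-5 + g}{- \frac{95}{6}} = -8 + \left(-5 + g\right) \left(- \frac{6}{95}\right) = -8 - \left(- \frac{6}{19} + \frac{6 g}{95}\right) = - \frac{146}{19} - \frac{6 g}{95}$)
$c{\left(1 \right)} V{\left(33,22 \right)} = 5 \left(- \frac{146}{19} - \frac{132}{95}\right) = 5 \left(- \frac{862}{95}\right) = - \frac{862}{19}$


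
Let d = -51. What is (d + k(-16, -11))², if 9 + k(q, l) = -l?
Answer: 2401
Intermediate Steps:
k(q, l) = -9 - l
(d + k(-16, -11))² = (-51 + (-9 - 1*(-11)))² = (-51 + (-9 + 11))² = (-51 + 2)² = (-49)² = 2401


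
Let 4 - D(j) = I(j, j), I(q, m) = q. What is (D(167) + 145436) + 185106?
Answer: 330379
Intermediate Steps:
D(j) = 4 - j
(D(167) + 145436) + 185106 = ((4 - 1*167) + 145436) + 185106 = ((4 - 167) + 145436) + 185106 = (-163 + 145436) + 185106 = 145273 + 185106 = 330379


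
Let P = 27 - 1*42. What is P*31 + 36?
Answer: -429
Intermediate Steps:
P = -15 (P = 27 - 42 = -15)
P*31 + 36 = -15*31 + 36 = -465 + 36 = -429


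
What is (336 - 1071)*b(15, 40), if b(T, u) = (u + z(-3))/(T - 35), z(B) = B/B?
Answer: 6027/4 ≈ 1506.8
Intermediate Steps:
z(B) = 1
b(T, u) = (1 + u)/(-35 + T) (b(T, u) = (u + 1)/(T - 35) = (1 + u)/(-35 + T))
(336 - 1071)*b(15, 40) = (336 - 1071)*((1 + 40)/(-35 + 15)) = -735*41/(-20) = -(-147)*41/4 = -735*(-41/20) = 6027/4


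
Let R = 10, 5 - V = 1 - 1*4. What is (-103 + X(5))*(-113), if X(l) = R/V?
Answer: 45991/4 ≈ 11498.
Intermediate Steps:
V = 8 (V = 5 - (1 - 1*4) = 5 - (1 - 4) = 5 - 1*(-3) = 5 + 3 = 8)
X(l) = 5/4 (X(l) = 10/8 = 10*(1/8) = 5/4)
(-103 + X(5))*(-113) = (-103 + 5/4)*(-113) = -407/4*(-113) = 45991/4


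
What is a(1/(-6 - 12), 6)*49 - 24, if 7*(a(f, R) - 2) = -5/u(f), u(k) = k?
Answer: 704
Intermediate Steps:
a(f, R) = 2 - 5/(7*f) (a(f, R) = 2 + (-5/f)/7 = 2 - 5/(7*f))
a(1/(-6 - 12), 6)*49 - 24 = (2 - 5/(7*(1/(-6 - 12))))*49 - 24 = (2 - 5/(7*(1/(-18))))*49 - 24 = (2 - 5/(7*(-1/18)))*49 - 24 = (2 - 5/7*(-18))*49 - 24 = (2 + 90/7)*49 - 24 = (104/7)*49 - 24 = 728 - 24 = 704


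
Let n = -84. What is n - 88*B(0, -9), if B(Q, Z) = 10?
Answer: -964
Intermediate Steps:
n - 88*B(0, -9) = -84 - 88*10 = -84 - 880 = -964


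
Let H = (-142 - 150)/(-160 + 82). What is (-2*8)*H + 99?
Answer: 1525/39 ≈ 39.103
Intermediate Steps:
H = 146/39 (H = -292/(-78) = -292*(-1/78) = 146/39 ≈ 3.7436)
(-2*8)*H + 99 = -2*8*(146/39) + 99 = -16*146/39 + 99 = -2336/39 + 99 = 1525/39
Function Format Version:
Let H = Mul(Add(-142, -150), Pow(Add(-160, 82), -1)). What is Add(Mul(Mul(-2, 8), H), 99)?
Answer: Rational(1525, 39) ≈ 39.103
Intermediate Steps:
H = Rational(146, 39) (H = Mul(-292, Pow(-78, -1)) = Mul(-292, Rational(-1, 78)) = Rational(146, 39) ≈ 3.7436)
Add(Mul(Mul(-2, 8), H), 99) = Add(Mul(Mul(-2, 8), Rational(146, 39)), 99) = Add(Mul(-16, Rational(146, 39)), 99) = Add(Rational(-2336, 39), 99) = Rational(1525, 39)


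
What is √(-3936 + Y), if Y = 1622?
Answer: I*√2314 ≈ 48.104*I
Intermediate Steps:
√(-3936 + Y) = √(-3936 + 1622) = √(-2314) = I*√2314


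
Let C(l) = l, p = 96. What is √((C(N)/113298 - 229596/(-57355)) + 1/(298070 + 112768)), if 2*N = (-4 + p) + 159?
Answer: √792755424940976829744275517105/444951713531670 ≈ 2.0010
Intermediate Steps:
N = 251/2 (N = ((-4 + 96) + 159)/2 = (92 + 159)/2 = (½)*251 = 251/2 ≈ 125.50)
√((C(N)/113298 - 229596/(-57355)) + 1/(298070 + 112768)) = √(((251/2)/113298 - 229596/(-57355)) + 1/(298070 + 112768)) = √(((251/2)*(1/113298) - 229596*(-1/57355)) + 1/410838) = √((251/226596 + 229596/57355) + 1/410838) = √(52039931321/12996413580 + 1/410838) = √(3563332383411763/889903427063340) = √792755424940976829744275517105/444951713531670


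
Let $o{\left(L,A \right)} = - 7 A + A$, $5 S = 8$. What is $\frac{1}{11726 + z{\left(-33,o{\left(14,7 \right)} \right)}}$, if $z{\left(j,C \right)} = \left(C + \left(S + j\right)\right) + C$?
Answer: $\frac{5}{58053} \approx 8.6128 \cdot 10^{-5}$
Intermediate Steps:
$S = \frac{8}{5}$ ($S = \frac{1}{5} \cdot 8 = \frac{8}{5} \approx 1.6$)
$o{\left(L,A \right)} = - 6 A$
$z{\left(j,C \right)} = \frac{8}{5} + j + 2 C$ ($z{\left(j,C \right)} = \left(C + \left(\frac{8}{5} + j\right)\right) + C = \left(\frac{8}{5} + C + j\right) + C = \frac{8}{5} + j + 2 C$)
$\frac{1}{11726 + z{\left(-33,o{\left(14,7 \right)} \right)}} = \frac{1}{11726 + \left(\frac{8}{5} - 33 + 2 \left(\left(-6\right) 7\right)\right)} = \frac{1}{11726 + \left(\frac{8}{5} - 33 + 2 \left(-42\right)\right)} = \frac{1}{11726 - \frac{577}{5}} = \frac{1}{\frac{58053}{5}} = \frac{5}{58053}$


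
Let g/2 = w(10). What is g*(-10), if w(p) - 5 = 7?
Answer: -240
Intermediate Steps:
w(p) = 12 (w(p) = 5 + 7 = 12)
g = 24 (g = 2*12 = 24)
g*(-10) = 24*(-10) = -240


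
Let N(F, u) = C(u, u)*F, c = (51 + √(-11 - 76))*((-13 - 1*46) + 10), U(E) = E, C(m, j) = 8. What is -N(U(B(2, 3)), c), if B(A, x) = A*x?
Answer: -48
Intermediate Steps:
c = -2499 - 49*I*√87 (c = (51 + √(-87))*((-13 - 46) + 10) = (51 + I*√87)*(-59 + 10) = (51 + I*√87)*(-49) = -2499 - 49*I*√87 ≈ -2499.0 - 457.04*I)
N(F, u) = 8*F
-N(U(B(2, 3)), c) = -8*2*3 = -8*6 = -1*48 = -48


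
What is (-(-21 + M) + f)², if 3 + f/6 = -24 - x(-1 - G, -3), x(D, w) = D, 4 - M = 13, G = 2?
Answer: 12996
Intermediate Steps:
M = -9 (M = 4 - 1*13 = 4 - 13 = -9)
f = -144 (f = -18 + 6*(-24 - (-1 - 1*2)) = -18 + 6*(-24 - (-1 - 2)) = -18 + 6*(-24 - 1*(-3)) = -18 + 6*(-24 + 3) = -18 + 6*(-21) = -18 - 126 = -144)
(-(-21 + M) + f)² = (-(-21 - 9) - 144)² = (-1*(-30) - 144)² = (30 - 144)² = (-114)² = 12996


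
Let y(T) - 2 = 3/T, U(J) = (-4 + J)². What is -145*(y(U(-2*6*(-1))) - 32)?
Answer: 277965/64 ≈ 4343.2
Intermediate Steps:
y(T) = 2 + 3/T
-145*(y(U(-2*6*(-1))) - 32) = -145*((2 + 3/((-4 - 2*6*(-1))²)) - 32) = -145*((2 + 3/((-4 - 12*(-1))²)) - 32) = -145*((2 + 3/((-4 + 12)²)) - 32) = -145*((2 + 3/(8²)) - 32) = -145*((2 + 3/64) - 32) = -145*(131/64 - 32) = -145*(-1917/64) = 277965/64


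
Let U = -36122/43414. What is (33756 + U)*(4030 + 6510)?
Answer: 7722904962740/21707 ≈ 3.5578e+8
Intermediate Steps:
U = -18061/21707 (U = -36122*1/43414 = -18061/21707 ≈ -0.83204)
(33756 + U)*(4030 + 6510) = (33756 - 18061/21707)*(4030 + 6510) = (732723431/21707)*10540 = 7722904962740/21707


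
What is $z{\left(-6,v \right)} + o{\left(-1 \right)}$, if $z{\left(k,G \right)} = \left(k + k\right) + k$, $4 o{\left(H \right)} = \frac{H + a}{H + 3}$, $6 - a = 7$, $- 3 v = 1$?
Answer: $- \frac{73}{4} \approx -18.25$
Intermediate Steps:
$v = - \frac{1}{3}$ ($v = \left(- \frac{1}{3}\right) 1 = - \frac{1}{3} \approx -0.33333$)
$a = -1$ ($a = 6 - 7 = -1$)
$o{\left(H \right)} = \frac{-1 + H}{4 \left(3 + H\right)}$ ($o{\left(H \right)} = \frac{\left(H - 1\right) \frac{1}{H + 3}}{4} = \frac{\left(-1 + H\right) \frac{1}{3 + H}}{4} = \frac{\frac{1}{3 + H} \left(-1 + H\right)}{4} = \frac{-1 + H}{4 \left(3 + H\right)}$)
$z{\left(k,G \right)} = 3 k$ ($z{\left(k,G \right)} = 2 k + k = 3 k$)
$z{\left(-6,v \right)} + o{\left(-1 \right)} = 3 \left(-6\right) + \frac{-1 - 1}{4 \left(3 - 1\right)} = -18 + \frac{1}{4} \cdot \frac{1}{2} \left(-2\right) = -18 - \frac{1}{4} = - \frac{73}{4}$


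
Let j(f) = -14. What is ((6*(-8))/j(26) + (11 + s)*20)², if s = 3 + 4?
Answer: 6471936/49 ≈ 1.3208e+5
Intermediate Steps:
s = 7
((6*(-8))/j(26) + (11 + s)*20)² = ((6*(-8))/(-14) + (11 + 7)*20)² = (-48*(-1/14) + 18*20)² = (24/7 + 360)² = (2544/7)² = 6471936/49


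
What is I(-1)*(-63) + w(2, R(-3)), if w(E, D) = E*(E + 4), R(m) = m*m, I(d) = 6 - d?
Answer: -429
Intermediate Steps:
R(m) = m²
w(E, D) = E*(4 + E)
I(-1)*(-63) + w(2, R(-3)) = (6 - 1*(-1))*(-63) + 2*(4 + 2) = (6 + 1)*(-63) + 2*6 = 7*(-63) + 12 = -441 + 12 = -429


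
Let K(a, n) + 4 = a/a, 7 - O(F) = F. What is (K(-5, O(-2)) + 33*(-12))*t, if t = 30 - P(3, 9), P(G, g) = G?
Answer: -10773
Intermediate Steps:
O(F) = 7 - F
K(a, n) = -3 (K(a, n) = -4 + a/a = -4 + 1 = -3)
t = 27 (t = 30 - 1*3 = 30 - 3 = 27)
(K(-5, O(-2)) + 33*(-12))*t = (-3 + 33*(-12))*27 = (-3 - 396)*27 = -399*27 = -10773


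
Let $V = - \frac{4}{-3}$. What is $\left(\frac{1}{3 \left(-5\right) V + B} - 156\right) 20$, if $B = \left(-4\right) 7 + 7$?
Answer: $- \frac{127940}{41} \approx -3120.5$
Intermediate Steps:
$V = \frac{4}{3}$ ($V = \left(-4\right) \left(- \frac{1}{3}\right) = \frac{4}{3} \approx 1.3333$)
$B = -21$ ($B = -28 + 7 = -21$)
$\left(\frac{1}{3 \left(-5\right) V + B} - 156\right) 20 = \left(\frac{1}{3 \left(-5\right) \frac{4}{3} - 21} - 156\right) 20 = \left(\frac{1}{\left(-15\right) \frac{4}{3} - 21} - 156\right) 20 = \left(\frac{1}{-20 - 21} - 156\right) 20 = \left(\frac{1}{-41} - 156\right) 20 = \left(- \frac{1}{41} - 156\right) 20 = \left(- \frac{6397}{41}\right) 20 = - \frac{127940}{41}$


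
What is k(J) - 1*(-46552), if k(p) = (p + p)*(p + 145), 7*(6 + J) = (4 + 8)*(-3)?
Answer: 2134876/49 ≈ 43569.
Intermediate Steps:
J = -78/7 (J = -6 + ((4 + 8)*(-3))/7 = -6 + (12*(-3))/7 = -6 + (⅐)*(-36) = -6 - 36/7 = -78/7 ≈ -11.143)
k(p) = 2*p*(145 + p) (k(p) = (2*p)*(145 + p) = 2*p*(145 + p))
k(J) - 1*(-46552) = 2*(-78/7)*(145 - 78/7) - 1*(-46552) = 2*(-78/7)*(937/7) + 46552 = -146172/49 + 46552 = 2134876/49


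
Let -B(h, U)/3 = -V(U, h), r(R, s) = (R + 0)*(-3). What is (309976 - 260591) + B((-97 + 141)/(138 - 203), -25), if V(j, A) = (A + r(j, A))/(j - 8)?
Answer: 35305444/715 ≈ 49378.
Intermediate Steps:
r(R, s) = -3*R (r(R, s) = R*(-3) = -3*R)
V(j, A) = (A - 3*j)/(-8 + j) (V(j, A) = (A - 3*j)/(j - 8) = (A - 3*j)/(-8 + j))
B(h, U) = 3*(h - 3*U)/(-8 + U) (B(h, U) = -(-3)*(h - 3*U)/(-8 + U) = 3*(h - 3*U)/(-8 + U))
(309976 - 260591) + B((-97 + 141)/(138 - 203), -25) = (309976 - 260591) + 3*((-97 + 141)/(138 - 203) - 3*(-25))/(-8 - 25) = 49385 + 3*(44/(-65) + 75)/(-33) = 49385 + 3*(-1/33)*(44*(-1/65) + 75) = 49385 + 3*(-1/33)*(-44/65 + 75) = 49385 + 3*(-1/33)*(4831/65) = 49385 - 4831/715 = 35305444/715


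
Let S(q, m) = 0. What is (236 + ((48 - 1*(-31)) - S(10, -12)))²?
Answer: 99225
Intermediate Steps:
(236 + ((48 - 1*(-31)) - S(10, -12)))² = (236 + ((48 - 1*(-31)) - 1*0))² = (236 + ((48 + 31) + 0))² = (236 + (79 + 0))² = (236 + 79)² = 315² = 99225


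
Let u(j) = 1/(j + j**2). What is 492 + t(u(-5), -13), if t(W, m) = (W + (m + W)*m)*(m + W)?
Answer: -84439/50 ≈ -1688.8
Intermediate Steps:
t(W, m) = (W + m)*(W + m*(W + m)) (t(W, m) = (W + (W + m)*m)*(W + m) = (W + m*(W + m))*(W + m) = (W + m)*(W + m*(W + m)))
492 + t(u(-5), -13) = 492 + ((1/((-5)*(1 - 5)))**2 + (-13)**3 + (1/((-5)*(1 - 5)))*(-13) - 13*1/(25*(1 - 5)**2) + 2*(1/((-5)*(1 - 5)))*(-13)**2) = 492 + ((-1/5/(-4))**2 - 2197 - 1/5/(-4)*(-13) - 13*(-1/5/(-4))**2 + 2*(-1/5/(-4))*169) = 492 + ((-1/5*(-1/4))**2 - 2197 - 1/5*(-1/4)*(-13) - 13*(-1/5*(-1/4))**2 + 2*(-1/5*(-1/4))*169) = 492 + ((1/20)**2 - 2197 + (1/20)*(-13) - 13*(1/20)**2 + 2*(1/20)*169) = 492 + (1/400 - 2197 - 13/20 - 13*1/400 + 169/10) = 492 + (1/400 - 2197 - 13/20 - 13/400 + 169/10) = 492 - 109039/50 = -84439/50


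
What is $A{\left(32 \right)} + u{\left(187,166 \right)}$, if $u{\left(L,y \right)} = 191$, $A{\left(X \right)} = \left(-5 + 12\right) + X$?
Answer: $230$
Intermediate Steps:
$A{\left(X \right)} = 7 + X$
$A{\left(32 \right)} + u{\left(187,166 \right)} = \left(7 + 32\right) + 191 = 39 + 191 = 230$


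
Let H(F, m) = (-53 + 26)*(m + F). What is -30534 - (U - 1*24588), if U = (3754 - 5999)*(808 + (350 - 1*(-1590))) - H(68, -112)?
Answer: 6164502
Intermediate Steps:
H(F, m) = -27*F - 27*m (H(F, m) = -27*(F + m) = -27*F - 27*m)
U = -6170448 (U = (3754 - 5999)*(808 + (350 - 1*(-1590))) - (-27*68 - 27*(-112)) = -2245*(808 + (350 + 1590)) - (-1836 + 3024) = -2245*(808 + 1940) - 1*1188 = -2245*2748 - 1188 = -6169260 - 1188 = -6170448)
-30534 - (U - 1*24588) = -30534 - (-6170448 - 1*24588) = -30534 - (-6170448 - 24588) = -30534 - 1*(-6195036) = -30534 + 6195036 = 6164502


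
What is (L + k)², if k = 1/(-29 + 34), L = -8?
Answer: 1521/25 ≈ 60.840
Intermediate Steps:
k = ⅕ (k = 1/5 = ⅕ ≈ 0.20000)
(L + k)² = (-8 + ⅕)² = (-39/5)² = 1521/25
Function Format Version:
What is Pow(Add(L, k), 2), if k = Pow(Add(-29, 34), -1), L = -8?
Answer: Rational(1521, 25) ≈ 60.840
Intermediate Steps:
k = Rational(1, 5) (k = Pow(5, -1) = Rational(1, 5) ≈ 0.20000)
Pow(Add(L, k), 2) = Pow(Add(-8, Rational(1, 5)), 2) = Pow(Rational(-39, 5), 2) = Rational(1521, 25)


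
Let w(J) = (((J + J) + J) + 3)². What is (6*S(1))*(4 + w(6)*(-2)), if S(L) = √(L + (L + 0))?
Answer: -5268*√2 ≈ -7450.1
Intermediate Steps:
w(J) = (3 + 3*J)² (w(J) = ((2*J + J) + 3)² = (3*J + 3)² = (3 + 3*J)²)
S(L) = √2*√L (S(L) = √(L + L) = √(2*L) = √2*√L)
(6*S(1))*(4 + w(6)*(-2)) = (6*(√2*√1))*(4 + (9*(1 + 6)²)*(-2)) = (6*(√2*1))*(4 + (9*7²)*(-2)) = (6*√2)*(4 + (9*49)*(-2)) = (6*√2)*(4 + 441*(-2)) = (6*√2)*(4 - 882) = (6*√2)*(-878) = -5268*√2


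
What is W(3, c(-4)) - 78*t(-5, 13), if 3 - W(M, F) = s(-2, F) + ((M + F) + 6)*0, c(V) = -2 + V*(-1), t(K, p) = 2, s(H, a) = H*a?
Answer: -149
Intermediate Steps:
c(V) = -2 - V
W(M, F) = 3 + 2*F (W(M, F) = 3 - (-2*F + ((M + F) + 6)*0) = 3 - (-2*F + ((F + M) + 6)*0) = 3 - (-2*F + (6 + F + M)*0) = 3 - (-2*F + 0) = 3 - (-2)*F = 3 + 2*F)
W(3, c(-4)) - 78*t(-5, 13) = (3 + 2*(-2 - 1*(-4))) - 78*2 = (3 + 2*(-2 + 4)) - 156 = (3 + 2*2) - 156 = (3 + 4) - 156 = 7 - 156 = -149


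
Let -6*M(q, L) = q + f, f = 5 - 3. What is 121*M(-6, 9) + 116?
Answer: 590/3 ≈ 196.67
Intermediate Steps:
f = 2
M(q, L) = -⅓ - q/6 (M(q, L) = -(q + 2)/6 = -(2 + q)/6 = -⅓ - q/6)
121*M(-6, 9) + 116 = 121*(-⅓ - ⅙*(-6)) + 116 = 121*(-⅓ + 1) + 116 = 121*(⅔) + 116 = 242/3 + 116 = 590/3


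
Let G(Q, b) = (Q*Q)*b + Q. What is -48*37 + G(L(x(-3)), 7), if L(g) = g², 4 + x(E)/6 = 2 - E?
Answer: 7332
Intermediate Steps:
x(E) = -12 - 6*E (x(E) = -24 + 6*(2 - E) = -24 + (12 - 6*E) = -12 - 6*E)
G(Q, b) = Q + b*Q² (G(Q, b) = Q²*b + Q = b*Q² + Q = Q + b*Q²)
-48*37 + G(L(x(-3)), 7) = -48*37 + (-12 - 6*(-3))²*(1 + (-12 - 6*(-3))²*7) = -1776 + (-12 + 18)²*(1 + (-12 + 18)²*7) = -1776 + 6²*(1 + 6²*7) = -1776 + 36*(1 + 36*7) = -1776 + 36*(1 + 252) = -1776 + 36*253 = -1776 + 9108 = 7332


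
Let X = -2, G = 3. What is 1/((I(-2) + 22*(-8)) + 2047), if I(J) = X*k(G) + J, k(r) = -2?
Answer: 1/1873 ≈ 0.00053390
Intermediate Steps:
I(J) = 4 + J (I(J) = -2*(-2) + J = 4 + J)
1/((I(-2) + 22*(-8)) + 2047) = 1/(((4 - 2) + 22*(-8)) + 2047) = 1/((2 - 176) + 2047) = 1/(-174 + 2047) = 1/1873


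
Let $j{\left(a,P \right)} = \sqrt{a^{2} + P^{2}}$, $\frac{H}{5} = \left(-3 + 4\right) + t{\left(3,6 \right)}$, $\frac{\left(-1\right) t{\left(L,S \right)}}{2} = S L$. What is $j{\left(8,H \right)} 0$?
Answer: $0$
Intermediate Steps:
$t{\left(L,S \right)} = - 2 L S$ ($t{\left(L,S \right)} = - 2 S L = - 2 L S$)
$H = -175$ ($H = 5 \left(\left(-3 + 4\right) - 6 \cdot 6\right) = 5 \left(1 - 36\right) = 5 \left(-35\right) = -175$)
$j{\left(a,P \right)} = \sqrt{P^{2} + a^{2}}$
$j{\left(8,H \right)} 0 = \sqrt{\left(-175\right)^{2} + 8^{2}} \cdot 0 = \sqrt{30625 + 64} \cdot 0 = \sqrt{30689} \cdot 0 = 0$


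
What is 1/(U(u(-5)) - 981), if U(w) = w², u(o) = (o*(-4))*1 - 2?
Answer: -1/657 ≈ -0.0015221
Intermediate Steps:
u(o) = -2 - 4*o (u(o) = -4*o*1 - 2 = -4*o - 2 = -2 - 4*o)
1/(U(u(-5)) - 981) = 1/((-2 - 4*(-5))² - 981) = 1/((-2 + 20)² - 981) = 1/(18² - 981) = 1/(324 - 981) = 1/(-657) = -1/657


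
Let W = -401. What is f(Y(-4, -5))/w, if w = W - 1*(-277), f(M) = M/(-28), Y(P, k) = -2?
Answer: -1/1736 ≈ -0.00057604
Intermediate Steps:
f(M) = -M/28 (f(M) = M*(-1/28) = -M/28)
w = -124 (w = -401 - 1*(-277) = -401 + 277 = -124)
f(Y(-4, -5))/w = -1/28*(-2)/(-124) = (1/14)*(-1/124) = -1/1736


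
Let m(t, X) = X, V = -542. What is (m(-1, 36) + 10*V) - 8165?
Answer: -13549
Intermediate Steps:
(m(-1, 36) + 10*V) - 8165 = (36 + 10*(-542)) - 8165 = (36 - 5420) - 8165 = -5384 - 8165 = -13549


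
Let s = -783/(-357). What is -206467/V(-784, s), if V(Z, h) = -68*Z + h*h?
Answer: -2923779187/755019353 ≈ -3.8725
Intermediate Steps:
s = 261/119 (s = -783*(-1/357) = 261/119 ≈ 2.1933)
V(Z, h) = h**2 - 68*Z (V(Z, h) = -68*Z + h**2 = h**2 - 68*Z)
-206467/V(-784, s) = -206467/((261/119)**2 - 68*(-784)) = -206467/(68121/14161 + 53312) = -206467/755019353/14161 = -206467*14161/755019353 = -2923779187/755019353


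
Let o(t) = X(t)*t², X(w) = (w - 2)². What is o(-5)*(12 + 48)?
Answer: 73500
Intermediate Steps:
X(w) = (-2 + w)²
o(t) = t²*(-2 + t)² (o(t) = (-2 + t)²*t² = t²*(-2 + t)²)
o(-5)*(12 + 48) = ((-5)²*(-2 - 5)²)*(12 + 48) = (25*(-7)²)*60 = (25*49)*60 = 1225*60 = 73500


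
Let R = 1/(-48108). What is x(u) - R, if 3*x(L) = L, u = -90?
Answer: -1443239/48108 ≈ -30.000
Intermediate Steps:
x(L) = L/3
R = -1/48108 ≈ -2.0787e-5
x(u) - R = (1/3)*(-90) - 1*(-1/48108) = -30 + 1/48108 = -1443239/48108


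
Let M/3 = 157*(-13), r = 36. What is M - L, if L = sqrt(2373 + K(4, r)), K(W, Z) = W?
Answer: -6123 - sqrt(2377) ≈ -6171.8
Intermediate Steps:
L = sqrt(2377) (L = sqrt(2373 + 4) = sqrt(2377) ≈ 48.755)
M = -6123 (M = 3*(157*(-13)) = 3*(-2041) = -6123)
M - L = -6123 - sqrt(2377)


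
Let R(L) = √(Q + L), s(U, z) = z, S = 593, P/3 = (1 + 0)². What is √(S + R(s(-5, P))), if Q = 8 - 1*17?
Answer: √(593 + I*√6) ≈ 24.352 + 0.05029*I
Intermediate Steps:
Q = -9 (Q = 8 - 17 = -9)
P = 3 (P = 3*(1 + 0)² = 3*1² = 3*1 = 3)
R(L) = √(-9 + L)
√(S + R(s(-5, P))) = √(593 + √(-9 + 3)) = √(593 + √(-6)) = √(593 + I*√6)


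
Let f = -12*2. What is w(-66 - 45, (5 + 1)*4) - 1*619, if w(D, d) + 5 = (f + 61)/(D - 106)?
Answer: -135445/217 ≈ -624.17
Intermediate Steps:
f = -24
w(D, d) = -5 + 37/(-106 + D) (w(D, d) = -5 + (-24 + 61)/(D - 106) = -5 + 37/(-106 + D))
w(-66 - 45, (5 + 1)*4) - 1*619 = (567 - 5*(-66 - 45))/(-106 + (-66 - 45)) - 1*619 = (567 - 5*(-111))/(-106 - 111) - 619 = (567 + 555)/(-217) - 619 = -1/217*1122 - 619 = -1122/217 - 619 = -135445/217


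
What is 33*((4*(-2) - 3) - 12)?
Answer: -759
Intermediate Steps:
33*((4*(-2) - 3) - 12) = 33*((-8 - 3) - 12) = 33*(-11 - 12) = 33*(-23) = -759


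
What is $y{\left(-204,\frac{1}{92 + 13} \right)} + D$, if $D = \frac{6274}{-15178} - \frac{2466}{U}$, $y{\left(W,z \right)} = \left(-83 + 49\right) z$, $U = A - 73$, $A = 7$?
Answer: $\frac{321041774}{8765295} \approx 36.626$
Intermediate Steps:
$U = -66$ ($U = 7 - 73 = -66$)
$y{\left(W,z \right)} = - 34 z$
$D = \frac{3084572}{83479}$ ($D = \frac{6274}{-15178} - \frac{2466}{-66} = 6274 \left(- \frac{1}{15178}\right) - - \frac{411}{11} = - \frac{3137}{7589} + \frac{411}{11} = \frac{3084572}{83479} \approx 36.95$)
$y{\left(-204,\frac{1}{92 + 13} \right)} + D = - \frac{34}{92 + 13} + \frac{3084572}{83479} = - \frac{34}{105} + \frac{3084572}{83479} = \frac{321041774}{8765295}$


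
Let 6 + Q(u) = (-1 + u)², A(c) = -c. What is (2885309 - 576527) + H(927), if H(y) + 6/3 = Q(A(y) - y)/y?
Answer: 2143680079/927 ≈ 2.3125e+6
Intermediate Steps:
Q(u) = -6 + (-1 + u)²
H(y) = -2 + (-6 + (-1 - 2*y)²)/y (H(y) = -2 + (-6 + (-1 + (-y - y))²)/y = -2 + (-6 + (-1 - 2*y)²)/y)
(2885309 - 576527) + H(927) = (2885309 - 576527) + (2 - 5/927 + 4*927) = 2308782 + (2 - 5*1/927 + 3708) = 2308782 + (2 - 5/927 + 3708) = 2308782 + 3439165/927 = 2143680079/927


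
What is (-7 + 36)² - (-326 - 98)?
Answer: 1265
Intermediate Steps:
(-7 + 36)² - (-326 - 98) = 29² - 1*(-424) = 841 + 424 = 1265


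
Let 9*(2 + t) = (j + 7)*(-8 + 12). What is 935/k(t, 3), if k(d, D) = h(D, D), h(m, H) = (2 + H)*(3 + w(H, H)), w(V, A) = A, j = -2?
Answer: 187/6 ≈ 31.167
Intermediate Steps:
t = 2/9 (t = -2 + ((-2 + 7)*(-8 + 12))/9 = -2 + (5*4)/9 = -2 + (1/9)*20 = -2 + 20/9 = 2/9 ≈ 0.22222)
h(m, H) = (2 + H)*(3 + H)
k(d, D) = 6 + D**2 + 5*D
935/k(t, 3) = 935/(6 + 3**2 + 5*3) = 935/(6 + 9 + 15) = 935/30 = 935*(1/30) = 187/6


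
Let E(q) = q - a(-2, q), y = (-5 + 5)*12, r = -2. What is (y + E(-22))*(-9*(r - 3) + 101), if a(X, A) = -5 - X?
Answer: -2774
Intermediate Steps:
y = 0 (y = 0*12 = 0)
E(q) = 3 + q (E(q) = q - (-5 - 1*(-2)) = q - (-5 + 2) = q - 1*(-3) = q + 3 = 3 + q)
(y + E(-22))*(-9*(r - 3) + 101) = (0 + (3 - 22))*(-9*(-2 - 3) + 101) = (0 - 19)*(-9*(-5) + 101) = -19*(45 + 101) = -19*146 = -2774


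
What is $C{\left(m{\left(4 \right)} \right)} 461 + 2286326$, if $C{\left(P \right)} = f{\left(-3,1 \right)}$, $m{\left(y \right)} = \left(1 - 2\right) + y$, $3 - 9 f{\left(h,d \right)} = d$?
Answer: $\frac{20577856}{9} \approx 2.2864 \cdot 10^{6}$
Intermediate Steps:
$f{\left(h,d \right)} = \frac{1}{3} - \frac{d}{9}$
$m{\left(y \right)} = -1 + y$
$C{\left(P \right)} = \frac{2}{9}$ ($C{\left(P \right)} = \frac{1}{3} - \frac{1}{9} = \frac{2}{9}$)
$C{\left(m{\left(4 \right)} \right)} 461 + 2286326 = \frac{2}{9} \cdot 461 + 2286326 = \frac{922}{9} + 2286326 = \frac{20577856}{9}$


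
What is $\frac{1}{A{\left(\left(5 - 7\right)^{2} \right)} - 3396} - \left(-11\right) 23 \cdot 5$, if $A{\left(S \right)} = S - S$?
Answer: $\frac{4295939}{3396} \approx 1265.0$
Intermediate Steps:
$A{\left(S \right)} = 0$
$\frac{1}{A{\left(\left(5 - 7\right)^{2} \right)} - 3396} - \left(-11\right) 23 \cdot 5 = \frac{1}{0 - 3396} - \left(-11\right) 23 \cdot 5 = \frac{1}{-3396} - \left(-253\right) 5 = - \frac{1}{3396} - -1265 = - \frac{1}{3396} + 1265 = \frac{4295939}{3396}$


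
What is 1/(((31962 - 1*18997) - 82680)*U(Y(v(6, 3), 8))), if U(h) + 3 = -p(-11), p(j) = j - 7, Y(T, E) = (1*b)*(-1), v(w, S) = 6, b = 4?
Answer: -1/1045725 ≈ -9.5627e-7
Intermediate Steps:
Y(T, E) = -4 (Y(T, E) = (1*4)*(-1) = 4*(-1) = -4)
p(j) = -7 + j
U(h) = 15 (U(h) = -3 - (-7 - 11) = -3 - 1*(-18) = -3 + 18 = 15)
1/(((31962 - 1*18997) - 82680)*U(Y(v(6, 3), 8))) = 1/(((31962 - 1*18997) - 82680)*15) = (1/15)/((31962 - 18997) - 82680) = (1/15)/(12965 - 82680) = (1/15)/(-69715) = -1/69715*1/15 = -1/1045725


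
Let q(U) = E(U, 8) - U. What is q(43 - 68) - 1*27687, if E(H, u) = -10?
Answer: -27672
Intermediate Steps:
q(U) = -10 - U
q(43 - 68) - 1*27687 = (-10 - (43 - 68)) - 1*27687 = (-10 - 1*(-25)) - 27687 = (-10 + 25) - 27687 = 15 - 27687 = -27672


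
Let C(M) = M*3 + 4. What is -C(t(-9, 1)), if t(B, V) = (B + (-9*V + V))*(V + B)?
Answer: -412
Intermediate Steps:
t(B, V) = (B + V)*(B - 8*V) (t(B, V) = (B - 8*V)*(B + V) = (B + V)*(B - 8*V))
C(M) = 4 + 3*M (C(M) = 3*M + 4 = 4 + 3*M)
-C(t(-9, 1)) = -(4 + 3*((-9)**2 - 8*1**2 - 7*(-9)*1)) = -(4 + 3*(81 - 8*1 + 63)) = -(4 + 3*(81 - 8 + 63)) = -(4 + 3*136) = -(4 + 408) = -1*412 = -412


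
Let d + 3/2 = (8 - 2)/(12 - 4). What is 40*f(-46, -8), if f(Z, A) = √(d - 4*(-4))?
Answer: 20*√61 ≈ 156.21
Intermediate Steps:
d = -¾ (d = -3/2 + (8 - 2)/(12 - 4) = -3/2 + 6/8 = -3/2 + 6*(⅛) = -3/2 + ¾ = -¾ ≈ -0.75000)
f(Z, A) = √61/2 (f(Z, A) = √(-¾ - 4*(-4)) = √(-¾ + 16) = √(61/4) = √61/2)
40*f(-46, -8) = 40*(√61/2) = 20*√61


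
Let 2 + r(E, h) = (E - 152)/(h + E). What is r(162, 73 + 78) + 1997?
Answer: 624445/313 ≈ 1995.0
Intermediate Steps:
r(E, h) = -2 + (-152 + E)/(E + h) (r(E, h) = -2 + (E - 152)/(h + E) = -2 + (-152 + E)/(E + h))
r(162, 73 + 78) + 1997 = (-152 - 1*162 - 2*(73 + 78))/(162 + (73 + 78)) + 1997 = (-152 - 162 - 2*151)/(162 + 151) + 1997 = (-152 - 162 - 302)/313 + 1997 = (1/313)*(-616) + 1997 = -616/313 + 1997 = 624445/313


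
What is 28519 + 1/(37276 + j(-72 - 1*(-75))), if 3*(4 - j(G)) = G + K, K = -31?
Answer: 3190363495/111868 ≈ 28519.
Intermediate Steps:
j(G) = 43/3 - G/3 (j(G) = 4 - (G - 31)/3 = 4 - (-31 + G)/3 = 4 + (31/3 - G/3) = 43/3 - G/3)
28519 + 1/(37276 + j(-72 - 1*(-75))) = 28519 + 1/(37276 + (43/3 - (-72 - 1*(-75))/3)) = 28519 + 1/(37276 + (43/3 - (-72 + 75)/3)) = 28519 + 1/(37276 + (43/3 - 1/3*3)) = 28519 + 1/(37276 + (43/3 - 1)) = 28519 + 1/(37276 + 40/3) = 28519 + 1/(111868/3) = 28519 + 3/111868 = 3190363495/111868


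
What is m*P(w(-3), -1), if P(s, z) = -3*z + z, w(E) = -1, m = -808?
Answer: -1616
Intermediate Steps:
P(s, z) = -2*z
m*P(w(-3), -1) = -(-1616)*(-1) = -808*2 = -1616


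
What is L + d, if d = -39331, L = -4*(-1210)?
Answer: -34491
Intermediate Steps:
L = 4840
L + d = 4840 - 39331 = -34491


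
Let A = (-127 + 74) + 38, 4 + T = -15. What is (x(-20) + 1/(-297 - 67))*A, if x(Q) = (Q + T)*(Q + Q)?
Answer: -8517585/364 ≈ -23400.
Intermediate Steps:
T = -19 (T = -4 - 15 = -19)
x(Q) = 2*Q*(-19 + Q) (x(Q) = (Q - 19)*(Q + Q) = (-19 + Q)*(2*Q) = 2*Q*(-19 + Q))
A = -15 (A = -53 + 38 = -15)
(x(-20) + 1/(-297 - 67))*A = (2*(-20)*(-19 - 20) + 1/(-297 - 67))*(-15) = (2*(-20)*(-39) + 1/(-364))*(-15) = (1560 - 1/364)*(-15) = (567839/364)*(-15) = -8517585/364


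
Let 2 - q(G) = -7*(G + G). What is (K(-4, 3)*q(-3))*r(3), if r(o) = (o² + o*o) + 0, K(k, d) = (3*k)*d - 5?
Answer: 29520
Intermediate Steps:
q(G) = 2 + 14*G (q(G) = 2 - (-7)*(G + G) = 2 - (-7)*2*G = 2 - (-14)*G = 2 + 14*G)
K(k, d) = -5 + 3*d*k (K(k, d) = 3*d*k - 5 = -5 + 3*d*k)
r(o) = 2*o² (r(o) = (o² + o²) + 0 = 2*o² + 0 = 2*o²)
(K(-4, 3)*q(-3))*r(3) = ((-5 + 3*3*(-4))*(2 + 14*(-3)))*(2*3²) = ((-5 - 36)*(2 - 42))*(2*9) = -41*(-40)*18 = 1640*18 = 29520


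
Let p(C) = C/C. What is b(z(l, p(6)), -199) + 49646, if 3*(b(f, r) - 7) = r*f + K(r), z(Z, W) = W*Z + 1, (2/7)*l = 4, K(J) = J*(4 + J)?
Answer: 61593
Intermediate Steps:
p(C) = 1
l = 14 (l = (7/2)*4 = 14)
z(Z, W) = 1 + W*Z
b(f, r) = 7 + f*r/3 + r*(4 + r)/3 (b(f, r) = 7 + (r*f + r*(4 + r))/3 = 7 + (f*r + r*(4 + r))/3 = 7 + (f*r/3 + r*(4 + r)/3) = 7 + f*r/3 + r*(4 + r)/3)
b(z(l, p(6)), -199) + 49646 = (7 + (⅓)*(1 + 1*14)*(-199) + (⅓)*(-199)*(4 - 199)) + 49646 = (7 + (⅓)*(1 + 14)*(-199) + (⅓)*(-199)*(-195)) + 49646 = (7 + (⅓)*15*(-199) + 12935) + 49646 = (7 - 995 + 12935) + 49646 = 11947 + 49646 = 61593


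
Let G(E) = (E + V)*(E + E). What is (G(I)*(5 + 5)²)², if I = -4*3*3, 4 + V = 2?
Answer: 74856960000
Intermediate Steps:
V = -2 (V = -4 + 2 = -2)
I = -36 (I = -12*3 = -36)
G(E) = 2*E*(-2 + E) (G(E) = (E - 2)*(E + E) = (-2 + E)*(2*E) = 2*E*(-2 + E))
(G(I)*(5 + 5)²)² = ((2*(-36)*(-2 - 36))*(5 + 5)²)² = ((2*(-36)*(-38))*10²)² = (2736*100)² = 273600² = 74856960000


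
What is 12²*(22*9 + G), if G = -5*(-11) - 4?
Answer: 35856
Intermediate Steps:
G = 51 (G = 55 - 4 = 51)
12²*(22*9 + G) = 12²*(22*9 + 51) = 144*(198 + 51) = 144*249 = 35856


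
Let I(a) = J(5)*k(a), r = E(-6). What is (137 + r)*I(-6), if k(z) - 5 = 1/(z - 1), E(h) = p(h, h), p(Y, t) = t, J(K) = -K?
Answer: -22270/7 ≈ -3181.4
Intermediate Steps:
E(h) = h
r = -6
k(z) = 5 + 1/(-1 + z) (k(z) = 5 + 1/(z - 1) = 5 + 1/(-1 + z))
I(a) = -5*(-4 + 5*a)/(-1 + a) (I(a) = (-1*5)*((-4 + 5*a)/(-1 + a)) = -5*(-4 + 5*a)/(-1 + a))
(137 + r)*I(-6) = (137 - 6)*(5*(4 - 5*(-6))/(-1 - 6)) = 131*(5*(4 + 30)/(-7)) = 131*(5*(-⅐)*34) = 131*(-170/7) = -22270/7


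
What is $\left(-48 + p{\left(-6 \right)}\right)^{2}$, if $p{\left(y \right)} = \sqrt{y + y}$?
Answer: $2292 - 192 i \sqrt{3} \approx 2292.0 - 332.55 i$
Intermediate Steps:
$p{\left(y \right)} = \sqrt{2} \sqrt{y}$ ($p{\left(y \right)} = \sqrt{2 y} = \sqrt{2} \sqrt{y}$)
$\left(-48 + p{\left(-6 \right)}\right)^{2} = \left(-48 + \sqrt{2} \sqrt{-6}\right)^{2} = \left(-48 + \sqrt{2} i \sqrt{6}\right)^{2} = \left(-48 + 2 i \sqrt{3}\right)^{2}$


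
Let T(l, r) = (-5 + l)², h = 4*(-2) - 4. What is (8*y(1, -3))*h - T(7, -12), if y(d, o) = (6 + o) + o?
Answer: -4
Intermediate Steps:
h = -12 (h = -8 - 4 = -12)
y(d, o) = 6 + 2*o
(8*y(1, -3))*h - T(7, -12) = (8*(6 + 2*(-3)))*(-12) - (-5 + 7)² = (8*(6 - 6))*(-12) - 1*2² = (8*0)*(-12) - 1*4 = 0*(-12) - 4 = 0 - 4 = -4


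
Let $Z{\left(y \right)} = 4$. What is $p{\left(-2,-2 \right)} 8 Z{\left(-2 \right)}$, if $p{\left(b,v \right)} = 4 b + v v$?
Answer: $-128$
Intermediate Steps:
$p{\left(b,v \right)} = v^{2} + 4 b$ ($p{\left(b,v \right)} = 4 b + v^{2} = v^{2} + 4 b$)
$p{\left(-2,-2 \right)} 8 Z{\left(-2 \right)} = \left(\left(-2\right)^{2} + 4 \left(-2\right)\right) 8 \cdot 4 = \left(4 - 8\right) 8 \cdot 4 = \left(-4\right) 8 \cdot 4 = \left(-32\right) 4 = -128$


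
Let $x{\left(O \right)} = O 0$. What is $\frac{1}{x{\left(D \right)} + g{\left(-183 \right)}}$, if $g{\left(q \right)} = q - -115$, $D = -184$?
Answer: $- \frac{1}{68} \approx -0.014706$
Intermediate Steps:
$g{\left(q \right)} = 115 + q$ ($g{\left(q \right)} = q + 115 = 115 + q$)
$x{\left(O \right)} = 0$
$\frac{1}{x{\left(D \right)} + g{\left(-183 \right)}} = \frac{1}{0 + \left(115 - 183\right)} = \frac{1}{0 - 68} = \frac{1}{-68} = - \frac{1}{68}$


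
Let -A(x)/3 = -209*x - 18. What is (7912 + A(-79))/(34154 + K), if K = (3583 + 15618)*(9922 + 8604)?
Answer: -41567/355751880 ≈ -0.00011684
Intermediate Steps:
A(x) = 54 + 627*x (A(x) = -3*(-209*x - 18) = -3*(-18 - 209*x) = 54 + 627*x)
K = 355717726 (K = 19201*18526 = 355717726)
(7912 + A(-79))/(34154 + K) = (7912 + (54 + 627*(-79)))/(34154 + 355717726) = (7912 + (54 - 49533))/355751880 = (7912 - 49479)*(1/355751880) = -41567*1/355751880 = -41567/355751880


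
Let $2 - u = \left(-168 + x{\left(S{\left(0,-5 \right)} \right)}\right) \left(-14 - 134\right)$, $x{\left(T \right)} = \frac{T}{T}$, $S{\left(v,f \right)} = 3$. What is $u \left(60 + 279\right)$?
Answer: $-8378046$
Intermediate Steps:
$x{\left(T \right)} = 1$
$u = -24714$ ($u = 2 - \left(-168 + 1\right) \left(-14 - 134\right) = 2 - - 167 \left(-14 - 134\right) = 2 - \left(-167\right) \left(-148\right) = 2 - 24716 = -24714$)
$u \left(60 + 279\right) = - 24714 \left(60 + 279\right) = \left(-24714\right) 339 = -8378046$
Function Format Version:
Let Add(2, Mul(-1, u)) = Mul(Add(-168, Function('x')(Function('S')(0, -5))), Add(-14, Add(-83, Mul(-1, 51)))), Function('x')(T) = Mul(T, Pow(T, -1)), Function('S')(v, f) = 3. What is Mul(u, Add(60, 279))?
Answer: -8378046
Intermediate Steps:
Function('x')(T) = 1
u = -24714 (u = Add(2, Mul(-1, Mul(Add(-168, 1), Add(-14, Add(-83, Mul(-1, 51)))))) = Add(2, Mul(-1, Mul(-167, Add(-14, Add(-83, -51))))) = Add(2, Mul(-1, Mul(-167, Add(-14, -134)))) = Add(2, Mul(-1, Mul(-167, -148))) = Add(2, Mul(-1, 24716)) = Add(2, -24716) = -24714)
Mul(u, Add(60, 279)) = Mul(-24714, Add(60, 279)) = Mul(-24714, 339) = -8378046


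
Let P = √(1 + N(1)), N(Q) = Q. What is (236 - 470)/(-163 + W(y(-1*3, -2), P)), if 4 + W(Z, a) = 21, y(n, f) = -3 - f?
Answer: 117/73 ≈ 1.6027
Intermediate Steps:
P = √2 (P = √(1 + 1) = √2 ≈ 1.4142)
W(Z, a) = 17 (W(Z, a) = -4 + 21 = 17)
(236 - 470)/(-163 + W(y(-1*3, -2), P)) = (236 - 470)/(-163 + 17) = -234/(-146) = -234*(-1/146) = 117/73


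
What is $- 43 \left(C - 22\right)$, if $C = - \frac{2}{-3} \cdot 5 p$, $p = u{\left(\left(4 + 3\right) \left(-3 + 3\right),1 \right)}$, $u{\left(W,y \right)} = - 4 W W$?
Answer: $946$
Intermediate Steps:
$u{\left(W,y \right)} = - 4 W^{2}$
$p = 0$ ($p = - 4 \left(\left(4 + 3\right) \left(-3 + 3\right)\right)^{2} = - 4 \left(7 \cdot 0\right)^{2} = - 4 \cdot 0^{2} = \left(-4\right) 0 = 0$)
$C = 0$ ($C = - \frac{2}{-3} \cdot 5 \cdot 0 = \left(-2\right) \left(- \frac{1}{3}\right) 5 \cdot 0 = \frac{2}{3} \cdot 5 \cdot 0 = \frac{10}{3} \cdot 0 = 0$)
$- 43 \left(C - 22\right) = - 43 \left(0 - 22\right) = \left(-43\right) \left(-22\right) = 946$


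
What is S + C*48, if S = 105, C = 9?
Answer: 537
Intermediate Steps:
S + C*48 = 105 + 9*48 = 105 + 432 = 537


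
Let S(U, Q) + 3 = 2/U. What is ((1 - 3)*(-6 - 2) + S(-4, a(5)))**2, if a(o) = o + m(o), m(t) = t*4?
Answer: 625/4 ≈ 156.25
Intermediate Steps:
m(t) = 4*t
a(o) = 5*o (a(o) = o + 4*o = 5*o)
S(U, Q) = -3 + 2/U
((1 - 3)*(-6 - 2) + S(-4, a(5)))**2 = ((1 - 3)*(-6 - 2) + (-3 + 2/(-4)))**2 = (-2*(-8) + (-3 + 2*(-1/4)))**2 = (16 + (-3 - 1/2))**2 = (16 - 7/2)**2 = (25/2)**2 = 625/4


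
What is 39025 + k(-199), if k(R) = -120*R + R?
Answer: 62706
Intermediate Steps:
k(R) = -119*R
39025 + k(-199) = 39025 - 119*(-199) = 39025 + 23681 = 62706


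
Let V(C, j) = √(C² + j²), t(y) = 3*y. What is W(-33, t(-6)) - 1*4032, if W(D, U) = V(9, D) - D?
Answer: -3999 + 3*√130 ≈ -3964.8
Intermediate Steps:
W(D, U) = √(81 + D²) - D (W(D, U) = √(9² + D²) - D = √(81 + D²) - D)
W(-33, t(-6)) - 1*4032 = (√(81 + (-33)²) - 1*(-33)) - 1*4032 = (√(81 + 1089) + 33) - 4032 = (√1170 + 33) - 4032 = (3*√130 + 33) - 4032 = (33 + 3*√130) - 4032 = -3999 + 3*√130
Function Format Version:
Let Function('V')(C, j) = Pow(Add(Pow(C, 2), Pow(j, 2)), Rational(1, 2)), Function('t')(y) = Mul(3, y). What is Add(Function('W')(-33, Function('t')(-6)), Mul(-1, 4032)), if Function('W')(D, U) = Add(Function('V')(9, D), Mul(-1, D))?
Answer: Add(-3999, Mul(3, Pow(130, Rational(1, 2)))) ≈ -3964.8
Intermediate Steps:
Function('W')(D, U) = Add(Pow(Add(81, Pow(D, 2)), Rational(1, 2)), Mul(-1, D)) (Function('W')(D, U) = Add(Pow(Add(Pow(9, 2), Pow(D, 2)), Rational(1, 2)), Mul(-1, D)) = Add(Pow(Add(81, Pow(D, 2)), Rational(1, 2)), Mul(-1, D)))
Add(Function('W')(-33, Function('t')(-6)), Mul(-1, 4032)) = Add(Add(Pow(Add(81, Pow(-33, 2)), Rational(1, 2)), Mul(-1, -33)), Mul(-1, 4032)) = Add(Add(Pow(Add(81, 1089), Rational(1, 2)), 33), -4032) = Add(Add(Pow(1170, Rational(1, 2)), 33), -4032) = Add(Add(Mul(3, Pow(130, Rational(1, 2))), 33), -4032) = Add(Add(33, Mul(3, Pow(130, Rational(1, 2)))), -4032) = Add(-3999, Mul(3, Pow(130, Rational(1, 2))))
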